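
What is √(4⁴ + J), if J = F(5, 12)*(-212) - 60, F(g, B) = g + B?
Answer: 4*I*√213 ≈ 58.378*I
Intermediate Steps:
F(g, B) = B + g
J = -3664 (J = (12 + 5)*(-212) - 60 = 17*(-212) - 60 = -3604 - 60 = -3664)
√(4⁴ + J) = √(4⁴ - 3664) = √(256 - 3664) = √(-3408) = 4*I*√213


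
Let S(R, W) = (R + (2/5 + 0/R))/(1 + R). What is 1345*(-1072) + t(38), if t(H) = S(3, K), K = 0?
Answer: -28836783/20 ≈ -1.4418e+6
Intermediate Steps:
S(R, W) = (⅖ + R)/(1 + R) (S(R, W) = (R + (2*(⅕) + 0))/(1 + R) = (R + (⅖ + 0))/(1 + R) = (R + ⅖)/(1 + R) = (⅖ + R)/(1 + R))
t(H) = 17/20 (t(H) = (⅖ + 3)/(1 + 3) = (17/5)/4 = (¼)*(17/5) = 17/20)
1345*(-1072) + t(38) = 1345*(-1072) + 17/20 = -1441840 + 17/20 = -28836783/20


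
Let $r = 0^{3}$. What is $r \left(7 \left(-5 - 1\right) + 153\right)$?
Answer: $0$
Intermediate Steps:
$r = 0$
$r \left(7 \left(-5 - 1\right) + 153\right) = 0 \left(7 \left(-5 - 1\right) + 153\right) = 0 \left(7 \left(-6\right) + 153\right) = 0 \left(-42 + 153\right) = 0 \cdot 111 = 0$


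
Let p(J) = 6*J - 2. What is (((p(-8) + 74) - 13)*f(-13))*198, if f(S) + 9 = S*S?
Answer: 348480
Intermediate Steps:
f(S) = -9 + S² (f(S) = -9 + S*S = -9 + S²)
p(J) = -2 + 6*J
(((p(-8) + 74) - 13)*f(-13))*198 = ((((-2 + 6*(-8)) + 74) - 13)*(-9 + (-13)²))*198 = ((((-2 - 48) + 74) - 13)*(-9 + 169))*198 = (((-50 + 74) - 13)*160)*198 = ((24 - 13)*160)*198 = (11*160)*198 = 1760*198 = 348480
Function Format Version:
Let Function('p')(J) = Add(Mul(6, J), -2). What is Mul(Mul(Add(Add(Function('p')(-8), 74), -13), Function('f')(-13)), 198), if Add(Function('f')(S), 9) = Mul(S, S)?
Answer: 348480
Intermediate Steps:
Function('f')(S) = Add(-9, Pow(S, 2)) (Function('f')(S) = Add(-9, Mul(S, S)) = Add(-9, Pow(S, 2)))
Function('p')(J) = Add(-2, Mul(6, J))
Mul(Mul(Add(Add(Function('p')(-8), 74), -13), Function('f')(-13)), 198) = Mul(Mul(Add(Add(Add(-2, Mul(6, -8)), 74), -13), Add(-9, Pow(-13, 2))), 198) = Mul(Mul(Add(Add(Add(-2, -48), 74), -13), Add(-9, 169)), 198) = Mul(Mul(Add(Add(-50, 74), -13), 160), 198) = Mul(Mul(Add(24, -13), 160), 198) = Mul(Mul(11, 160), 198) = Mul(1760, 198) = 348480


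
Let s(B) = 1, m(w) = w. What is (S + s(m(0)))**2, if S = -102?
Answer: 10201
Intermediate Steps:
(S + s(m(0)))**2 = (-102 + 1)**2 = (-101)**2 = 10201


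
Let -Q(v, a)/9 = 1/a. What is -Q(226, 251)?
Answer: 9/251 ≈ 0.035857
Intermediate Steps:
Q(v, a) = -9/a
-Q(226, 251) = -(-9)/251 = -1*(-9/251) = 9/251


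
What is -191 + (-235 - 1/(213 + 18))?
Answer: -98407/231 ≈ -426.00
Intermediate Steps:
-191 + (-235 - 1/(213 + 18)) = -191 + (-235 - 1/231) = -191 - 54286/231 = -98407/231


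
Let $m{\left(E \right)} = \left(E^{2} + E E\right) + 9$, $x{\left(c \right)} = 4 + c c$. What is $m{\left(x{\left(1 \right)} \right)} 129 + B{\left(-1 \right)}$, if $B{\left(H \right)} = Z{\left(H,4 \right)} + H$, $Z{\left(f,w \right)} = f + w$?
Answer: $7613$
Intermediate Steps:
$x{\left(c \right)} = 4 + c^{2}$
$m{\left(E \right)} = 9 + 2 E^{2}$ ($m{\left(E \right)} = \left(E^{2} + E^{2}\right) + 9 = 2 E^{2} + 9 = 9 + 2 E^{2}$)
$B{\left(H \right)} = 4 + 2 H$ ($B{\left(H \right)} = \left(H + 4\right) + H = \left(4 + H\right) + H = 4 + 2 H$)
$m{\left(x{\left(1 \right)} \right)} 129 + B{\left(-1 \right)} = \left(9 + 2 \left(4 + 1^{2}\right)^{2}\right) 129 + \left(4 + 2 \left(-1\right)\right) = \left(9 + 2 \left(4 + 1\right)^{2}\right) 129 + \left(4 - 2\right) = \left(9 + 2 \cdot 5^{2}\right) 129 + 2 = \left(9 + 2 \cdot 25\right) 129 + 2 = \left(9 + 50\right) 129 + 2 = 59 \cdot 129 + 2 = 7611 + 2 = 7613$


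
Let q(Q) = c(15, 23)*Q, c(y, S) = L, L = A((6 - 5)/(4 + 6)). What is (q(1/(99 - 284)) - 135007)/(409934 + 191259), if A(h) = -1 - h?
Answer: -249762939/1112207050 ≈ -0.22457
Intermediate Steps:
L = -11/10 (L = -1 - (6 - 5)/(4 + 6) = -1 - 1/10 = -11/10 ≈ -1.1000)
c(y, S) = -11/10
q(Q) = -11*Q/10
(q(1/(99 - 284)) - 135007)/(409934 + 191259) = (-11/(10*(99 - 284)) - 135007)/(409934 + 191259) = (-11/10/(-185) - 135007)/601193 = (-11/10*(-1/185) - 135007)*(1/601193) = (11/1850 - 135007)*(1/601193) = -249762939/1850*1/601193 = -249762939/1112207050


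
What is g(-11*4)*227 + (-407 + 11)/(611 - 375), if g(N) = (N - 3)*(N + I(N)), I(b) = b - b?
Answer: 27696625/59 ≈ 4.6943e+5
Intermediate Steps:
I(b) = 0
g(N) = N*(-3 + N) (g(N) = (N - 3)*(N + 0) = (-3 + N)*N = N*(-3 + N))
g(-11*4)*227 + (-407 + 11)/(611 - 375) = ((-11*4)*(-3 - 11*4))*227 + (-407 + 11)/(611 - 375) = -44*(-3 - 44)*227 - 396/236 = -44*(-47)*227 - 396*1/236 = 2068*227 - 99/59 = 469436 - 99/59 = 27696625/59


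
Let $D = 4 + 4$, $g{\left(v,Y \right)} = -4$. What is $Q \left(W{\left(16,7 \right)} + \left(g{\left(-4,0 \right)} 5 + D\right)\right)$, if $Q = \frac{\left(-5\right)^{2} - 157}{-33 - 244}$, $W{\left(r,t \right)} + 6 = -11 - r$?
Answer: $- \frac{5940}{277} \approx -21.444$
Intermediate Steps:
$W{\left(r,t \right)} = -17 - r$ ($W{\left(r,t \right)} = -6 - \left(11 + r\right) = -17 - r$)
$D = 8$
$Q = \frac{132}{277}$ ($Q = \frac{25 - 157}{-277} = \left(-132\right) \left(- \frac{1}{277}\right) = \frac{132}{277} \approx 0.47653$)
$Q \left(W{\left(16,7 \right)} + \left(g{\left(-4,0 \right)} 5 + D\right)\right) = \frac{132 \left(\left(-17 - 16\right) + \left(\left(-4\right) 5 + 8\right)\right)}{277} = \frac{132 \left(\left(-17 - 16\right) + \left(-20 + 8\right)\right)}{277} = \frac{132 \left(-33 - 12\right)}{277} = \frac{132}{277} \left(-45\right) = - \frac{5940}{277}$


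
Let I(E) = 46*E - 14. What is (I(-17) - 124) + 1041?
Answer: 121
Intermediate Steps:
I(E) = -14 + 46*E
(I(-17) - 124) + 1041 = ((-14 + 46*(-17)) - 124) + 1041 = ((-14 - 782) - 124) + 1041 = (-796 - 124) + 1041 = -920 + 1041 = 121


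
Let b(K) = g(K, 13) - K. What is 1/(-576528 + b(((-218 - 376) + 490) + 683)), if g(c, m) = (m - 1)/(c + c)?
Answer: -193/111381649 ≈ -1.7328e-6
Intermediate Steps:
g(c, m) = (-1 + m)/(2*c) (g(c, m) = (-1 + m)/((2*c)) = (-1 + m)*(1/(2*c)) = (-1 + m)/(2*c))
b(K) = -K + 6/K (b(K) = (-1 + 13)/(2*K) - K = (½)*12/K - K = 6/K - K = -K + 6/K)
1/(-576528 + b(((-218 - 376) + 490) + 683)) = 1/(-576528 + (-(((-218 - 376) + 490) + 683) + 6/(((-218 - 376) + 490) + 683))) = 1/(-576528 + (-((-594 + 490) + 683) + 6/((-594 + 490) + 683))) = 1/(-576528 + (-(-104 + 683) + 6/(-104 + 683))) = 1/(-576528 + (-1*579 + 6/579)) = 1/(-576528 + (-579 + 6*(1/579))) = 1/(-576528 + (-579 + 2/193)) = 1/(-576528 - 111745/193) = 1/(-111381649/193) = -193/111381649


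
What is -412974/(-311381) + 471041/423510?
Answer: 321571836361/131872967310 ≈ 2.4385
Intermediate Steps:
-412974/(-311381) + 471041/423510 = -412974*(-1/311381) + 471041*(1/423510) = 412974/311381 + 471041/423510 = 321571836361/131872967310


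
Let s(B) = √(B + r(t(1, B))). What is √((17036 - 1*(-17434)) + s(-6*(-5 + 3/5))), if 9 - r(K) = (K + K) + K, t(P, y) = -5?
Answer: √(861750 + 30*√35)/5 ≈ 185.68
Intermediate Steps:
r(K) = 9 - 3*K (r(K) = 9 - ((K + K) + K) = 9 - (2*K + K) = 9 - 3*K)
s(B) = √(24 + B) (s(B) = √(B + (9 - 3*(-5))) = √(B + (9 + 15)) = √(B + 24) = √(24 + B))
√((17036 - 1*(-17434)) + s(-6*(-5 + 3/5))) = √((17036 - 1*(-17434)) + √(24 - 6*(-5 + 3/5))) = √((17036 + 17434) + √(24 - 6*(-5 + 3*(⅕)))) = √(34470 + √(24 - 6*(-5 + ⅗))) = √(34470 + √(24 - 6*(-22/5))) = √(34470 + √(24 + 132/5)) = √(34470 + √(252/5)) = √(34470 + 6*√35/5)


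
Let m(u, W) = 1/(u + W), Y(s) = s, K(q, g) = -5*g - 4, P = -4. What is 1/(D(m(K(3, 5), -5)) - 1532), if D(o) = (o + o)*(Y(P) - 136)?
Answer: -17/25904 ≈ -0.00065627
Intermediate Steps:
K(q, g) = -4 - 5*g
m(u, W) = 1/(W + u)
D(o) = -280*o (D(o) = (o + o)*(-4 - 136) = (2*o)*(-140) = -280*o)
1/(D(m(K(3, 5), -5)) - 1532) = 1/(-280/(-5 + (-4 - 5*5)) - 1532) = 1/(-280/(-5 + (-4 - 25)) - 1532) = 1/(-280/(-5 - 29) - 1532) = 1/(-280/(-34) - 1532) = 1/(-280*(-1/34) - 1532) = 1/(140/17 - 1532) = 1/(-25904/17) = -17/25904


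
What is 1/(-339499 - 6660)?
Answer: -1/346159 ≈ -2.8888e-6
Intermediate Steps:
1/(-339499 - 6660) = 1/(-346159) = -1/346159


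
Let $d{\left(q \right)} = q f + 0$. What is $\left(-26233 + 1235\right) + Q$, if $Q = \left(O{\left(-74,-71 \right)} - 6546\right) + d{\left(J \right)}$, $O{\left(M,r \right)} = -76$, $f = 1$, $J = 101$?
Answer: $-31519$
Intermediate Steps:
$d{\left(q \right)} = q$ ($d{\left(q \right)} = q 1 + 0 = q + 0 = q$)
$Q = -6521$ ($Q = \left(-76 - 6546\right) + 101 = -6622 + 101 = -6521$)
$\left(-26233 + 1235\right) + Q = \left(-26233 + 1235\right) - 6521 = -24998 - 6521 = -31519$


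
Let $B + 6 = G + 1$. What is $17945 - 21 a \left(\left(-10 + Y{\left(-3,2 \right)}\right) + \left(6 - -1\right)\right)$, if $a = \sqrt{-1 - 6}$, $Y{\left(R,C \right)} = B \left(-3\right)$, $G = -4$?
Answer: $17945 - 504 i \sqrt{7} \approx 17945.0 - 1333.5 i$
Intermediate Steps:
$B = -9$ ($B = -6 + \left(-4 + 1\right) = -6 - 3 = -9$)
$Y{\left(R,C \right)} = 27$ ($Y{\left(R,C \right)} = \left(-9\right) \left(-3\right) = 27$)
$a = i \sqrt{7}$ ($a = \sqrt{-7} = i \sqrt{7} \approx 2.6458 i$)
$17945 - 21 a \left(\left(-10 + Y{\left(-3,2 \right)}\right) + \left(6 - -1\right)\right) = 17945 - 21 i \sqrt{7} \left(\left(-10 + 27\right) + \left(6 - -1\right)\right) = 17945 - 21 i \sqrt{7} \left(17 + \left(6 + 1\right)\right) = 17945 - 21 i \sqrt{7} \left(17 + 7\right) = 17945 - 21 i \sqrt{7} \cdot 24 = 17945 - 504 i \sqrt{7}$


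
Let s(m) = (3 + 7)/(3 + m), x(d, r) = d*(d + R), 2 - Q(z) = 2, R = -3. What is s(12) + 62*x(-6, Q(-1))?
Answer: 10046/3 ≈ 3348.7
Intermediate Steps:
Q(z) = 0 (Q(z) = 2 - 1*2 = 2 - 2 = 0)
x(d, r) = d*(-3 + d) (x(d, r) = d*(d - 3) = d*(-3 + d))
s(m) = 10/(3 + m)
s(12) + 62*x(-6, Q(-1)) = 10/(3 + 12) + 62*(-6*(-3 - 6)) = 10/15 + 62*(-6*(-9)) = 10*(1/15) + 62*54 = ⅔ + 3348 = 10046/3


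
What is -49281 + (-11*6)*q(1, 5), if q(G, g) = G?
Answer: -49347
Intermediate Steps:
-49281 + (-11*6)*q(1, 5) = -49281 - 11*6*1 = -49281 - 66*1 = -49281 - 66 = -49347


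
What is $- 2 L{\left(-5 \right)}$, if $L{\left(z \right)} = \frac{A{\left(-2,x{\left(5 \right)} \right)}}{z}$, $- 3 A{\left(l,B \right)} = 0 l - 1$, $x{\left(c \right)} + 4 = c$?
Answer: $\frac{2}{15} \approx 0.13333$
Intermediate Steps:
$x{\left(c \right)} = -4 + c$
$A{\left(l,B \right)} = \frac{1}{3}$ ($A{\left(l,B \right)} = - \frac{0 l - 1}{3} = - \frac{0 - 1}{3} = \left(- \frac{1}{3}\right) \left(-1\right) = \frac{1}{3}$)
$L{\left(z \right)} = \frac{1}{3 z}$
$- 2 L{\left(-5 \right)} = - 2 \frac{1}{3 \left(-5\right)} = - 2 \cdot \frac{1}{3} \left(- \frac{1}{5}\right) = \left(-2\right) \left(- \frac{1}{15}\right) = \frac{2}{15}$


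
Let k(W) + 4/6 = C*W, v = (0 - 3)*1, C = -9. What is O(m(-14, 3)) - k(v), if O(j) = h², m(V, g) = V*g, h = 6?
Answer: 29/3 ≈ 9.6667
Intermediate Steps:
O(j) = 36 (O(j) = 6² = 36)
v = -3 (v = -3*1 = -3)
k(W) = -⅔ - 9*W
O(m(-14, 3)) - k(v) = 36 - (-⅔ - 9*(-3)) = 36 - (-⅔ + 27) = 36 - 1*79/3 = 36 - 79/3 = 29/3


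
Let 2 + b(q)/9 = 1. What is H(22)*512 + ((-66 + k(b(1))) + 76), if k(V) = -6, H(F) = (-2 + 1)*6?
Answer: -3068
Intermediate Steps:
H(F) = -6 (H(F) = -1*6 = -6)
b(q) = -9 (b(q) = -18 + 9*1 = -18 + 9 = -9)
H(22)*512 + ((-66 + k(b(1))) + 76) = -6*512 + ((-66 - 6) + 76) = -3072 + (-72 + 76) = -3072 + 4 = -3068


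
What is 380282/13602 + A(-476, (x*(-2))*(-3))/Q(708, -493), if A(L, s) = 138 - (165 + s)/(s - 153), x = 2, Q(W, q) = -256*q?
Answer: 66348137233/2373059328 ≈ 27.959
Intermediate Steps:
A(L, s) = 138 - (165 + s)/(-153 + s)
380282/13602 + A(-476, (x*(-2))*(-3))/Q(708, -493) = 380282/13602 + ((-21279 + 137*((2*(-2))*(-3)))/(-153 + (2*(-2))*(-3)))/((-256*(-493))) = 380282*(1/13602) + ((-21279 + 137*(-4*(-3)))/(-153 - 4*(-3)))/126208 = 190141/6801 + ((-21279 + 137*12)/(-153 + 12))*(1/126208) = 190141/6801 + ((-21279 + 1644)/(-141))*(1/126208) = 190141/6801 - 1/141*(-19635)*(1/126208) = 190141/6801 + (6545/47)*(1/126208) = 190141/6801 + 385/348928 = 66348137233/2373059328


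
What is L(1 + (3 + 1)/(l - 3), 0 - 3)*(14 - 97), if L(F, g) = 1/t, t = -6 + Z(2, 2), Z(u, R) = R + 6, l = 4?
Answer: -83/2 ≈ -41.500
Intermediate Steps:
Z(u, R) = 6 + R
t = 2 (t = -6 + (6 + 2) = -6 + 8 = 2)
L(F, g) = 1/2
L(1 + (3 + 1)/(l - 3), 0 - 3)*(14 - 97) = (14 - 97)/2 = (1/2)*(-83) = -83/2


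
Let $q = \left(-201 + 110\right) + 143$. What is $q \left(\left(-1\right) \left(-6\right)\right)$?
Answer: $312$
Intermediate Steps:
$q = 52$ ($q = -91 + 143 = 52$)
$q \left(\left(-1\right) \left(-6\right)\right) = 52 \left(\left(-1\right) \left(-6\right)\right) = 52 \cdot 6 = 312$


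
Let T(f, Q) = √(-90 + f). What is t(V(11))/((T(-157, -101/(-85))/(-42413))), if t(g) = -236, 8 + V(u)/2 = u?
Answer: -10009468*I*√247/247 ≈ -6.3689e+5*I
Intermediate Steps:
V(u) = -16 + 2*u
t(V(11))/((T(-157, -101/(-85))/(-42413))) = -236*(-42413/√(-90 - 157)) = -236*42413*I*√247/247 = -10009468*I*√247/247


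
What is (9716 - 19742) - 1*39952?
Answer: -49978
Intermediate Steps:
(9716 - 19742) - 1*39952 = -10026 - 39952 = -49978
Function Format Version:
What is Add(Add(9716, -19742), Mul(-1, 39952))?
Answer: -49978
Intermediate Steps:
Add(Add(9716, -19742), Mul(-1, 39952)) = Add(-10026, -39952) = -49978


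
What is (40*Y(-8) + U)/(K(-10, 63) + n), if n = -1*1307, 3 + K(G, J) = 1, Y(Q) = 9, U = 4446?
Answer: -4806/1309 ≈ -3.6715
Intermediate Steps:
K(G, J) = -2 (K(G, J) = -3 + 1 = -2)
n = -1307
(40*Y(-8) + U)/(K(-10, 63) + n) = (40*9 + 4446)/(-2 - 1307) = (360 + 4446)/(-1309) = 4806*(-1/1309) = -4806/1309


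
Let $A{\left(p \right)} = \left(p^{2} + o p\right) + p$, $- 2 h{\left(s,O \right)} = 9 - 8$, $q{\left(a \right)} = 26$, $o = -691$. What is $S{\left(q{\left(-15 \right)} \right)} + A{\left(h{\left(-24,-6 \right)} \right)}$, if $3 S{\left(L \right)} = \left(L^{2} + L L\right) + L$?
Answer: $\frac{9655}{12} \approx 804.58$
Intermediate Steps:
$h{\left(s,O \right)} = - \frac{1}{2}$ ($h{\left(s,O \right)} = - \frac{9 - 8}{2} = \left(- \frac{1}{2}\right) 1 = - \frac{1}{2}$)
$S{\left(L \right)} = \frac{L}{3} + \frac{2 L^{2}}{3}$ ($S{\left(L \right)} = \frac{\left(L^{2} + L L\right) + L}{3} = \frac{\left(L^{2} + L^{2}\right) + L}{3} = \frac{2 L^{2} + L}{3} = \frac{L + 2 L^{2}}{3} = \frac{L}{3} + \frac{2 L^{2}}{3}$)
$A{\left(p \right)} = p^{2} - 690 p$ ($A{\left(p \right)} = \left(p^{2} - 691 p\right) + p = p^{2} - 690 p$)
$S{\left(q{\left(-15 \right)} \right)} + A{\left(h{\left(-24,-6 \right)} \right)} = \frac{1}{3} \cdot 26 \left(1 + 2 \cdot 26\right) - \frac{-690 - \frac{1}{2}}{2} = \frac{1}{3} \cdot 26 \left(1 + 52\right) - - \frac{1381}{4} = \frac{1}{3} \cdot 26 \cdot 53 + \frac{1381}{4} = \frac{1378}{3} + \frac{1381}{4} = \frac{9655}{12}$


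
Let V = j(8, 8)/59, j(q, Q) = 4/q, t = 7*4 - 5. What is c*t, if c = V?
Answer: 23/118 ≈ 0.19492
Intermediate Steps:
t = 23 (t = 28 - 5 = 23)
V = 1/118 (V = (4/8)/59 = (4*(1/8))*(1/59) = (1/2)*(1/59) = 1/118 ≈ 0.0084746)
c = 1/118 ≈ 0.0084746
c*t = (1/118)*23 = 23/118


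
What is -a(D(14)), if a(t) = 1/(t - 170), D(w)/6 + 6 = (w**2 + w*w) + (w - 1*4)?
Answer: -1/2206 ≈ -0.00045331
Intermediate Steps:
D(w) = -60 + 6*w + 12*w**2 (D(w) = -36 + 6*((w**2 + w*w) + (w - 1*4)) = -36 + 6*((w**2 + w**2) + (w - 4)) = -36 + 6*(2*w**2 + (-4 + w)) = -36 + 6*(-4 + w + 2*w**2) = -36 + (-24 + 6*w + 12*w**2) = -60 + 6*w + 12*w**2)
a(t) = 1/(-170 + t)
-a(D(14)) = -1/(-170 + (-60 + 6*14 + 12*14**2)) = -1/(-170 + (-60 + 84 + 12*196)) = -1/(-170 + (-60 + 84 + 2352)) = -1/(-170 + 2376) = -1/2206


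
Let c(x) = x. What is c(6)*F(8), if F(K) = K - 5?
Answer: 18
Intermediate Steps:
F(K) = -5 + K
c(6)*F(8) = 6*(-5 + 8) = 6*3 = 18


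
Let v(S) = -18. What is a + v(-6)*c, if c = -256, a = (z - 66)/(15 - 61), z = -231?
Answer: 212265/46 ≈ 4614.5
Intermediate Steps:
a = 297/46 (a = (-231 - 66)/(15 - 61) = -297/(-46) = -297*(-1/46) = 297/46 ≈ 6.4565)
a + v(-6)*c = 297/46 - 18*(-256) = 297/46 + 4608 = 212265/46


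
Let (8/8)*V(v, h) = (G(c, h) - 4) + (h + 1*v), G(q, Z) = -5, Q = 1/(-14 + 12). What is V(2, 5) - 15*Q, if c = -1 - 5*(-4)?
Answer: 11/2 ≈ 5.5000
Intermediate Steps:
Q = -1/2 (Q = 1/(-2) = -1/2 ≈ -0.50000)
c = 19 (c = -1 + 20 = 19)
V(v, h) = -9 + h + v (V(v, h) = (-5 - 4) + (h + 1*v) = -9 + (h + v) = -9 + h + v)
V(2, 5) - 15*Q = (-9 + 5 + 2) - 15*(-1/2) = -2 + 15/2 = 11/2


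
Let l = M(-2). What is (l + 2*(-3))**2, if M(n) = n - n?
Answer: 36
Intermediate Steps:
M(n) = 0
l = 0
(l + 2*(-3))**2 = (0 + 2*(-3))**2 = (0 - 6)**2 = (-6)**2 = 36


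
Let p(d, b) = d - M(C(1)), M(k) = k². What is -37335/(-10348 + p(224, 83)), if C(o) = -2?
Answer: 12445/3376 ≈ 3.6863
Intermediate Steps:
p(d, b) = -4 + d (p(d, b) = d - 1*(-2)² = d - 1*4 = d - 4 = -4 + d)
-37335/(-10348 + p(224, 83)) = -37335/(-10348 + (-4 + 224)) = -37335/(-10348 + 220) = -37335/(-10128) = -37335*(-1/10128) = 12445/3376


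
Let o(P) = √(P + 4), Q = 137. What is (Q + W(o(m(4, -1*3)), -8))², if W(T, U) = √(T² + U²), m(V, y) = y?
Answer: (137 + √65)² ≈ 21043.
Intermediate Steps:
o(P) = √(4 + P)
(Q + W(o(m(4, -1*3)), -8))² = (137 + √((√(4 - 1*3))² + (-8)²))² = (137 + √((√(4 - 3))² + 64))² = (137 + √((√1)² + 64))² = (137 + √(1² + 64))² = (137 + √(1 + 64))² = (137 + √65)²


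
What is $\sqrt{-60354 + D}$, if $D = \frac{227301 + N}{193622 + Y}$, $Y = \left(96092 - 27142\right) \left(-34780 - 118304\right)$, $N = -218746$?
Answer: $\frac{i \sqrt{6723853916094482756670926}}{10554948178} \approx 245.67 i$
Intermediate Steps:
$Y = -10555141800$ ($Y = 68950 \left(-153084\right) = -10555141800$)
$D = - \frac{8555}{10554948178}$ ($D = \frac{227301 - 218746}{193622 - 10555141800} = \frac{8555}{-10554948178} = 8555 \left(- \frac{1}{10554948178}\right) = - \frac{8555}{10554948178} \approx -8.1052 \cdot 10^{-7}$)
$\sqrt{-60354 + D} = \sqrt{-60354 - \frac{8555}{10554948178}} = \sqrt{- \frac{637033342343567}{10554948178}} = \frac{i \sqrt{6723853916094482756670926}}{10554948178}$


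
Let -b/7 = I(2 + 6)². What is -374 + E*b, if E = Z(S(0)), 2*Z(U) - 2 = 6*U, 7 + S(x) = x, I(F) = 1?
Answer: -234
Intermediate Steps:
S(x) = -7 + x
Z(U) = 1 + 3*U (Z(U) = 1 + (6*U)/2 = 1 + 3*U)
b = -7 (b = -7*1² = -7*1 = -7)
E = -20 (E = 1 + 3*(-7 + 0) = 1 + 3*(-7) = 1 - 21 = -20)
-374 + E*b = -374 - 20*(-7) = -374 + 140 = -234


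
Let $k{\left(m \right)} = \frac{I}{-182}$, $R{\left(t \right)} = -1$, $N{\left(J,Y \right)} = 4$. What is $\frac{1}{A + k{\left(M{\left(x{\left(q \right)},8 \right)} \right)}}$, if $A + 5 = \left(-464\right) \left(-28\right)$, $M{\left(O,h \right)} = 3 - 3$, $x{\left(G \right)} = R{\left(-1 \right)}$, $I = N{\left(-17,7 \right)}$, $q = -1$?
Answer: $\frac{91}{1181815} \approx 7.7 \cdot 10^{-5}$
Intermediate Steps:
$I = 4$
$x{\left(G \right)} = -1$
$M{\left(O,h \right)} = 0$
$k{\left(m \right)} = - \frac{2}{91}$ ($k{\left(m \right)} = \frac{4}{-182} = 4 \left(- \frac{1}{182}\right) = - \frac{2}{91}$)
$A = 12987$ ($A = -5 - -12992 = -5 + 12992 = 12987$)
$\frac{1}{A + k{\left(M{\left(x{\left(q \right)},8 \right)} \right)}} = \frac{1}{12987 - \frac{2}{91}} = \frac{1}{\frac{1181815}{91}} = \frac{91}{1181815}$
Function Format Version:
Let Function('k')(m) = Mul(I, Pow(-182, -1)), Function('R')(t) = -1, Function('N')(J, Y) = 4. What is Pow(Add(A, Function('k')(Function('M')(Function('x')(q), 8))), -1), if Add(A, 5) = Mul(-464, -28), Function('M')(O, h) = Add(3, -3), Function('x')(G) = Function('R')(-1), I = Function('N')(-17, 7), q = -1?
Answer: Rational(91, 1181815) ≈ 7.7000e-5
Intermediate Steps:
I = 4
Function('x')(G) = -1
Function('M')(O, h) = 0
Function('k')(m) = Rational(-2, 91) (Function('k')(m) = Mul(4, Pow(-182, -1)) = Mul(4, Rational(-1, 182)) = Rational(-2, 91))
A = 12987 (A = Add(-5, Mul(-464, -28)) = Add(-5, 12992) = 12987)
Pow(Add(A, Function('k')(Function('M')(Function('x')(q), 8))), -1) = Pow(Add(12987, Rational(-2, 91)), -1) = Pow(Rational(1181815, 91), -1) = Rational(91, 1181815)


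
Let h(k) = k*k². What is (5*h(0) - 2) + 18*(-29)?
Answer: -524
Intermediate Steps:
h(k) = k³
(5*h(0) - 2) + 18*(-29) = (5*0³ - 2) + 18*(-29) = (5*0 - 2) - 522 = (0 - 2) - 522 = -2 - 522 = -524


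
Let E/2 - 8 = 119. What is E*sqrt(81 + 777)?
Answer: 254*sqrt(858) ≈ 7440.1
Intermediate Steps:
E = 254 (E = 16 + 2*119 = 16 + 238 = 254)
E*sqrt(81 + 777) = 254*sqrt(81 + 777) = 254*sqrt(858)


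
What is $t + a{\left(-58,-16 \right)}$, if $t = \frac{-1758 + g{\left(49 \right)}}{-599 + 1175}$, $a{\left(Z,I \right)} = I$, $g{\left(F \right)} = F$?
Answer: $- \frac{10925}{576} \approx -18.967$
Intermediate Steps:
$t = - \frac{1709}{576}$ ($t = \frac{-1758 + 49}{-599 + 1175} = - \frac{1709}{576} \approx -2.967$)
$t + a{\left(-58,-16 \right)} = - \frac{1709}{576} - 16 = - \frac{10925}{576}$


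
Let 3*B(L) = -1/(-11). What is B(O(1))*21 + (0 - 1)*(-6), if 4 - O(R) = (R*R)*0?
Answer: 73/11 ≈ 6.6364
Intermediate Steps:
O(R) = 4 (O(R) = 4 - R*R*0 = 4 - R**2*0 = 4 - 1*0 = 4 + 0 = 4)
B(L) = 1/33 (B(L) = (-1/(-11))/3 = (-1*(-1/11))/3 = (1/3)*(1/11) = 1/33)
B(O(1))*21 + (0 - 1)*(-6) = (1/33)*21 + (0 - 1)*(-6) = 7/11 - 1*(-6) = 7/11 + 6 = 73/11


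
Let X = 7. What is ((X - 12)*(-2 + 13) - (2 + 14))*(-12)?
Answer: 852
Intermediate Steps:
((X - 12)*(-2 + 13) - (2 + 14))*(-12) = ((7 - 12)*(-2 + 13) - (2 + 14))*(-12) = (-5*11 - 1*16)*(-12) = (-55 - 16)*(-12) = -71*(-12) = 852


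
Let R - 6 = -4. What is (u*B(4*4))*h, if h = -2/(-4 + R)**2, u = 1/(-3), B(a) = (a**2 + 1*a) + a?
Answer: 48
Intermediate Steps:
R = 2 (R = 6 - 4 = 2)
B(a) = a**2 + 2*a (B(a) = (a**2 + a) + a = (a + a**2) + a = a**2 + 2*a)
u = -1/3 ≈ -0.33333
h = -1/2 (h = -2/(-4 + 2)**2 = -2/((-2)**2) = -2/4 = -2*1/4 = -1/2 ≈ -0.50000)
(u*B(4*4))*h = -4*4*(2 + 4*4)/3*(-1/2) = -16*(2 + 16)/3*(-1/2) = -16*18/3*(-1/2) = -1/3*288*(-1/2) = -96*(-1/2) = 48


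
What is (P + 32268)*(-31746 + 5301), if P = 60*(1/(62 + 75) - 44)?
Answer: -107342793720/137 ≈ -7.8352e+8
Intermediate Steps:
P = -361620/137 (P = 60*(1/137 - 44) = 60*(-6027/137) = -361620/137 ≈ -2639.6)
(P + 32268)*(-31746 + 5301) = (-361620/137 + 32268)*(-31746 + 5301) = (4059096/137)*(-26445) = -107342793720/137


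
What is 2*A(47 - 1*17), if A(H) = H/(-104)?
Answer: -15/26 ≈ -0.57692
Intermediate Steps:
A(H) = -H/104 (A(H) = H*(-1/104) = -H/104)
2*A(47 - 1*17) = 2*(-(47 - 1*17)/104) = 2*(-(47 - 17)/104) = 2*(-1/104*30) = 2*(-15/52) = -15/26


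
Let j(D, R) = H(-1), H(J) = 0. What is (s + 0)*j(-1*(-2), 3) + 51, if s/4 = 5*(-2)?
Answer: 51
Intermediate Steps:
j(D, R) = 0
s = -40 (s = 4*(5*(-2)) = 4*(-10) = -40)
(s + 0)*j(-1*(-2), 3) + 51 = (-40 + 0)*0 + 51 = -40*0 + 51 = 0 + 51 = 51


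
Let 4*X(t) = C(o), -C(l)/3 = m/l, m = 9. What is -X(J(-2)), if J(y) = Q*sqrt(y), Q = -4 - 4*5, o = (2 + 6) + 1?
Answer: 3/4 ≈ 0.75000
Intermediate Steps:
o = 9 (o = 8 + 1 = 9)
C(l) = -27/l
Q = -24 (Q = -4 - 20 = -24)
J(y) = -24*sqrt(y)
X(t) = -3/4 (X(t) = (-27/9)/4 = (-27*1/9)/4 = (1/4)*(-3) = -3/4)
-X(J(-2)) = -1*(-3/4) = 3/4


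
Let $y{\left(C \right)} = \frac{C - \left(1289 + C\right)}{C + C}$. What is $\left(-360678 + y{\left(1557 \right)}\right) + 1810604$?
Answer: $\frac{4515068275}{3114} \approx 1.4499 \cdot 10^{6}$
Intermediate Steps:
$y{\left(C \right)} = - \frac{1289}{2 C}$
$\left(-360678 + y{\left(1557 \right)}\right) + 1810604 = \left(-360678 - \frac{1289}{2 \cdot 1557}\right) + 1810604 = \left(-360678 - \frac{1289}{3114}\right) + 1810604 = - \frac{1123152581}{3114} + 1810604 = \frac{4515068275}{3114}$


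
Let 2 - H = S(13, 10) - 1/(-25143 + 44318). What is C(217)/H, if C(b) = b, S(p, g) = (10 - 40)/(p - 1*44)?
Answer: 128990225/613631 ≈ 210.21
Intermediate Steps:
S(p, g) = -30/(-44 + p) (S(p, g) = -30/(p - 44) = -30/(-44 + p))
H = 613631/594425 (H = 2 - (-30/(-44 + 13) - 1/(-25143 + 44318)) = 2 - (-30/(-31) - 1/19175) = 2 - (-30*(-1/31) - 1*1/19175) = 2 - (30/31 - 1/19175) = 2 - 1*575219/594425 = 2 - 575219/594425 = 613631/594425 ≈ 1.0323)
C(217)/H = 217/(613631/594425) = 217*(594425/613631) = 128990225/613631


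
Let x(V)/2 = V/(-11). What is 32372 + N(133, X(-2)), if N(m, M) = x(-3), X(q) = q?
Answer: 356098/11 ≈ 32373.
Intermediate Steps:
x(V) = -2*V/11 (x(V) = 2*(V/(-11)) = 2*(V*(-1/11)) = 2*(-V/11) = -2*V/11)
N(m, M) = 6/11 (N(m, M) = -2/11*(-3) = 6/11)
32372 + N(133, X(-2)) = 32372 + 6/11 = 356098/11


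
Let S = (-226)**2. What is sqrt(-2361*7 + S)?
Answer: sqrt(34549) ≈ 185.87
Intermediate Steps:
S = 51076
sqrt(-2361*7 + S) = sqrt(-2361*7 + 51076) = sqrt(-16527 + 51076) = sqrt(34549)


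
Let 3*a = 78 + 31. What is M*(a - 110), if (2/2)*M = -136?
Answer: 30056/3 ≈ 10019.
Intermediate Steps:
M = -136
a = 109/3 (a = (78 + 31)/3 = (1/3)*109 = 109/3 ≈ 36.333)
M*(a - 110) = -136*(109/3 - 110) = -136*(-221/3) = 30056/3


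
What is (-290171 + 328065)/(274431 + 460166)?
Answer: 37894/734597 ≈ 0.051585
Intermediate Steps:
(-290171 + 328065)/(274431 + 460166) = 37894/734597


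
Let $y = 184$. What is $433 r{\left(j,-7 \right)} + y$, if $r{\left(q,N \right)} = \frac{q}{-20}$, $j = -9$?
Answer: $\frac{7577}{20} \approx 378.85$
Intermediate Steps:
$r{\left(q,N \right)} = - \frac{q}{20}$ ($r{\left(q,N \right)} = q \left(- \frac{1}{20}\right) = - \frac{q}{20}$)
$433 r{\left(j,-7 \right)} + y = 433 \left(\left(- \frac{1}{20}\right) \left(-9\right)\right) + 184 = 433 \cdot \frac{9}{20} + 184 = \frac{3897}{20} + 184 = \frac{7577}{20}$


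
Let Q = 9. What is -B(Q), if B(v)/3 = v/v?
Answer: -3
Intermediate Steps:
B(v) = 3 (B(v) = 3*(v/v) = 3*1 = 3)
-B(Q) = -1*3 = -3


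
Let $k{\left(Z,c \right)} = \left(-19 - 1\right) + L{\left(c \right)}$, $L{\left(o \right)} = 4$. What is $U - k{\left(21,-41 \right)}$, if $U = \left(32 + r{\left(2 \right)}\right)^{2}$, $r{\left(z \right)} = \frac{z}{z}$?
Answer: $1105$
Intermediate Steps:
$r{\left(z \right)} = 1$
$U = 1089$ ($U = \left(32 + 1\right)^{2} = 33^{2} = 1089$)
$k{\left(Z,c \right)} = -16$ ($k{\left(Z,c \right)} = \left(-19 - 1\right) + 4 = -20 + 4 = -16$)
$U - k{\left(21,-41 \right)} = 1089 - -16 = 1089 + 16 = 1105$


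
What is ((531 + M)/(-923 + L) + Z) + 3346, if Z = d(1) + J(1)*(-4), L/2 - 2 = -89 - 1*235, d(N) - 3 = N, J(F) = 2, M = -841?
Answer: 5237224/1567 ≈ 3342.2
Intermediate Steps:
d(N) = 3 + N
L = -644 (L = 4 + 2*(-89 - 1*235) = 4 + 2*(-89 - 235) = 4 + 2*(-324) = 4 - 648 = -644)
Z = -4 (Z = (3 + 1) + 2*(-4) = 4 - 8 = -4)
((531 + M)/(-923 + L) + Z) + 3346 = ((531 - 841)/(-923 - 644) - 4) + 3346 = (-310/(-1567) - 4) + 3346 = (-310*(-1/1567) - 4) + 3346 = (310/1567 - 4) + 3346 = -5958/1567 + 3346 = 5237224/1567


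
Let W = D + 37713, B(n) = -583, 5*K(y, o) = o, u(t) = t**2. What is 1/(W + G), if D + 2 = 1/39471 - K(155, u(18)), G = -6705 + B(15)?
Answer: 197355/5991342566 ≈ 3.2940e-5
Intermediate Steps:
K(y, o) = o/5
G = -7288 (G = -6705 - 583 = -7288)
D = -13183309/197355 (D = -2 + (1/39471 - 18**2/5) = -2 + (1/39471 - 324/5) = -2 - 12788599/197355 = -13183309/197355 ≈ -66.800)
W = 7429665806/197355 (W = -13183309/197355 + 37713 = 7429665806/197355 ≈ 37646.)
1/(W + G) = 1/(7429665806/197355 - 7288) = 1/(5991342566/197355) = 197355/5991342566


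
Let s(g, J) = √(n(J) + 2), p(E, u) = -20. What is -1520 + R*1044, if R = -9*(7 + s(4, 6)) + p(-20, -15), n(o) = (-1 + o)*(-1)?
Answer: -88172 - 9396*I*√3 ≈ -88172.0 - 16274.0*I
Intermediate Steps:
n(o) = 1 - o
s(g, J) = √(3 - J) (s(g, J) = √((1 - J) + 2) = √(3 - J))
R = -83 - 9*I*√3 (R = -9*(7 + √(3 - 1*6)) - 20 = -9*(7 + √(3 - 6)) - 20 = -9*(7 + √(-3)) - 20 = -9*(7 + I*√3) - 20 = (-63 - 9*I*√3) - 20 = -83 - 9*I*√3 ≈ -83.0 - 15.588*I)
-1520 + R*1044 = -1520 + (-83 - 9*I*√3)*1044 = -1520 + (-86652 - 9396*I*√3) = -88172 - 9396*I*√3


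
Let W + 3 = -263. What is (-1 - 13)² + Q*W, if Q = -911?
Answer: 242522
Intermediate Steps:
W = -266 (W = -3 - 263 = -266)
(-1 - 13)² + Q*W = (-1 - 13)² - 911*(-266) = (-14)² + 242326 = 196 + 242326 = 242522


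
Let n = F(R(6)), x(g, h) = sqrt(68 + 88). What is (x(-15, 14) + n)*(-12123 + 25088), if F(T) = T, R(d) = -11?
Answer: -142615 + 25930*sqrt(39) ≈ 19318.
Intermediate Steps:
x(g, h) = 2*sqrt(39) (x(g, h) = sqrt(156) = 2*sqrt(39))
n = -11
(x(-15, 14) + n)*(-12123 + 25088) = (2*sqrt(39) - 11)*(-12123 + 25088) = (-11 + 2*sqrt(39))*12965 = -142615 + 25930*sqrt(39)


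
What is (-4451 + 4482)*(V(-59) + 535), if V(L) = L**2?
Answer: 124496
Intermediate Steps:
(-4451 + 4482)*(V(-59) + 535) = (-4451 + 4482)*((-59)**2 + 535) = 31*(3481 + 535) = 31*4016 = 124496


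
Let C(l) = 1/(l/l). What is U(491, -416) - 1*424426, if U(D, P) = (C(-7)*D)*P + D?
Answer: -628191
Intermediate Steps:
C(l) = 1 (C(l) = 1/1 = 1)
U(D, P) = D + D*P (U(D, P) = (1*D)*P + D = D*P + D = D + D*P)
U(491, -416) - 1*424426 = 491*(1 - 416) - 1*424426 = 491*(-415) - 424426 = -203765 - 424426 = -628191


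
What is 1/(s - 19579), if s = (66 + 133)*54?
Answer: -1/8833 ≈ -0.00011321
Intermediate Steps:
s = 10746 (s = 199*54 = 10746)
1/(s - 19579) = 1/(10746 - 19579) = 1/(-8833) = -1/8833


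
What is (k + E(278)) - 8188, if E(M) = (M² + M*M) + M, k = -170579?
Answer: -23921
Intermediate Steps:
E(M) = M + 2*M² (E(M) = (M² + M²) + M = 2*M² + M = M + 2*M²)
(k + E(278)) - 8188 = (-170579 + 278*(1 + 2*278)) - 8188 = (-170579 + 278*(1 + 556)) - 8188 = (-170579 + 278*557) - 8188 = (-170579 + 154846) - 8188 = -15733 - 8188 = -23921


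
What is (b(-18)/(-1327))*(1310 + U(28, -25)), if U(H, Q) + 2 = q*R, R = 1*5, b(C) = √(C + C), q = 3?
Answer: -7938*I/1327 ≈ -5.9819*I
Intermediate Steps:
b(C) = √2*√C (b(C) = √(2*C) = √2*√C)
R = 5
U(H, Q) = 13 (U(H, Q) = -2 + 3*5 = -2 + 15 = 13)
(b(-18)/(-1327))*(1310 + U(28, -25)) = ((√2*√(-18))/(-1327))*(1310 + 13) = ((√2*(3*I*√2))*(-1/1327))*1323 = ((6*I)*(-1/1327))*1323 = -6*I/1327*1323 = -7938*I/1327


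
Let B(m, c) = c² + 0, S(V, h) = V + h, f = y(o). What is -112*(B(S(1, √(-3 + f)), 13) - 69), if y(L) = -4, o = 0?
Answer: -11200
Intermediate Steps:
f = -4
B(m, c) = c²
-112*(B(S(1, √(-3 + f)), 13) - 69) = -112*(13² - 69) = -112*(169 - 69) = -112*100 = -11200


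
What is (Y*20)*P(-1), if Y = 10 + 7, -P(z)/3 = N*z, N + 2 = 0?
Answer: -2040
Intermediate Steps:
N = -2 (N = -2 + 0 = -2)
P(z) = 6*z (P(z) = -(-6)*z = 6*z)
Y = 17
(Y*20)*P(-1) = (17*20)*(6*(-1)) = 340*(-6) = -2040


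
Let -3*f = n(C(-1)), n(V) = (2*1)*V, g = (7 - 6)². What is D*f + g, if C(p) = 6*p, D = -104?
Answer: -415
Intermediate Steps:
g = 1 (g = 1² = 1)
n(V) = 2*V
f = 4 (f = -2*6*(-1)/3 = -2*(-6)/3 = -⅓*(-12) = 4)
D*f + g = -104*4 + 1 = -416 + 1 = -415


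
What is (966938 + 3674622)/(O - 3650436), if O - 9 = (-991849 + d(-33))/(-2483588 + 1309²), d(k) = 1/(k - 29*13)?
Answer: -1465544117237200/1152599541474399 ≈ -1.2715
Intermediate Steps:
d(k) = 1/(-377 + k) (d(k) = 1/(k - 377) = 1/(-377 + k))
O = 3248352921/315743870 (O = 9 + (-991849 + 1/(-377 - 33))/(-2483588 + 1309²) = 9 + (-991849 + 1/(-410))/(-2483588 + 1713481) = 9 + (-991849 - 1/410)/(-770107) = 9 - 406658091/410*(-1/770107) = 9 + 406658091/315743870 = 3248352921/315743870 ≈ 10.288)
(966938 + 3674622)/(O - 3650436) = (966938 + 3674622)/(3248352921/315743870 - 3650436) = 4641560/(-1152599541474399/315743870) = 4641560*(-315743870/1152599541474399) = -1465544117237200/1152599541474399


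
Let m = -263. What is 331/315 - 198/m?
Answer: 149423/82845 ≈ 1.8036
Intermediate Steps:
331/315 - 198/m = 331/315 - 198/(-263) = 331*(1/315) - 198*(-1/263) = 331/315 + 198/263 = 149423/82845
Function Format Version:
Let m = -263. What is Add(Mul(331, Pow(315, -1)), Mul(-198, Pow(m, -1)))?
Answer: Rational(149423, 82845) ≈ 1.8036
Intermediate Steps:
Add(Mul(331, Pow(315, -1)), Mul(-198, Pow(m, -1))) = Add(Mul(331, Pow(315, -1)), Mul(-198, Pow(-263, -1))) = Add(Mul(331, Rational(1, 315)), Mul(-198, Rational(-1, 263))) = Add(Rational(331, 315), Rational(198, 263)) = Rational(149423, 82845)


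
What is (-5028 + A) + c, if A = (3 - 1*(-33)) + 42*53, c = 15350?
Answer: 12584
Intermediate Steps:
A = 2262 (A = (3 + 33) + 2226 = 36 + 2226 = 2262)
(-5028 + A) + c = (-5028 + 2262) + 15350 = -2766 + 15350 = 12584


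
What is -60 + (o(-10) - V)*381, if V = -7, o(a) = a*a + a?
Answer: 36897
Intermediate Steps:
o(a) = a + a² (o(a) = a² + a = a + a²)
-60 + (o(-10) - V)*381 = -60 + (-10*(1 - 10) - 1*(-7))*381 = -60 + (-10*(-9) + 7)*381 = -60 + (90 + 7)*381 = -60 + 97*381 = -60 + 36957 = 36897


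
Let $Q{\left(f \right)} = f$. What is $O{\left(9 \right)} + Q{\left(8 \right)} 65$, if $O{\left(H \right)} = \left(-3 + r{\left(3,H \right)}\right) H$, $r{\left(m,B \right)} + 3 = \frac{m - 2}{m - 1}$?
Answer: $\frac{941}{2} \approx 470.5$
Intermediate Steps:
$r{\left(m,B \right)} = -3 + \frac{-2 + m}{-1 + m}$ ($r{\left(m,B \right)} = -3 + \frac{m - 2}{m - 1} = -3 + \frac{-2 + m}{-1 + m}$)
$O{\left(H \right)} = - \frac{11 H}{2}$ ($O{\left(H \right)} = \left(-3 + \frac{1 - 6}{-1 + 3}\right) H = \left(-3 + \frac{1 - 6}{2}\right) H = \left(-3 + \frac{1}{2} \left(-5\right)\right) H = \left(-3 - \frac{5}{2}\right) H = - \frac{11 H}{2}$)
$O{\left(9 \right)} + Q{\left(8 \right)} 65 = \left(- \frac{11}{2}\right) 9 + 8 \cdot 65 = - \frac{99}{2} + 520 = \frac{941}{2}$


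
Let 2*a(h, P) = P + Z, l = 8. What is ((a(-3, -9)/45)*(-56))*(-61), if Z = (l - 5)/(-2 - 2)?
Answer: -5551/15 ≈ -370.07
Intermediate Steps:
Z = -3/4 (Z = (8 - 5)/(-2 - 2) = 3/(-4) = 3*(-1/4) = -3/4 ≈ -0.75000)
a(h, P) = -3/8 + P/2 (a(h, P) = (P - 3/4)/2 = (-3/4 + P)/2 = -3/8 + P/2)
((a(-3, -9)/45)*(-56))*(-61) = (((-3/8 + (1/2)*(-9))/45)*(-56))*(-61) = (((-3/8 - 9/2)*(1/45))*(-56))*(-61) = (-39/8*1/45*(-56))*(-61) = -13/120*(-56)*(-61) = (91/15)*(-61) = -5551/15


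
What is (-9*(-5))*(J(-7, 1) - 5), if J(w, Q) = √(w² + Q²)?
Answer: -225 + 225*√2 ≈ 93.198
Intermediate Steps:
J(w, Q) = √(Q² + w²)
(-9*(-5))*(J(-7, 1) - 5) = (-9*(-5))*(√(1² + (-7)²) - 5) = 45*(√(1 + 49) - 5) = 45*(√50 - 5) = 45*(5*√2 - 5) = 45*(-5 + 5*√2) = -225 + 225*√2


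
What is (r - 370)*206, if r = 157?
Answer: -43878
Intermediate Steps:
(r - 370)*206 = (157 - 370)*206 = -213*206 = -43878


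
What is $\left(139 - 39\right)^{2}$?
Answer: $10000$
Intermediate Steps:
$\left(139 - 39\right)^{2} = 100^{2} = 10000$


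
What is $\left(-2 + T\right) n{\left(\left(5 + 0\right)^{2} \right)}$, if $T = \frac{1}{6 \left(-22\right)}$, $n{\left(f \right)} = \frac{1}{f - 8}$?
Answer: $- \frac{265}{2244} \approx -0.11809$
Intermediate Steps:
$n{\left(f \right)} = \frac{1}{-8 + f}$
$T = - \frac{1}{132}$ ($T = \frac{1}{-132} = - \frac{1}{132} \approx -0.0075758$)
$\left(-2 + T\right) n{\left(\left(5 + 0\right)^{2} \right)} = \frac{-2 - \frac{1}{132}}{-8 + \left(5 + 0\right)^{2}} = - \frac{265}{132 \left(-8 + 5^{2}\right)} = - \frac{265}{132 \left(-8 + 25\right)} = - \frac{265}{132 \cdot 17} = \left(- \frac{265}{132}\right) \frac{1}{17} = - \frac{265}{2244}$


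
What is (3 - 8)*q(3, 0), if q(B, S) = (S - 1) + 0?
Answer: 5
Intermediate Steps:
q(B, S) = -1 + S (q(B, S) = (-1 + S) + 0 = -1 + S)
(3 - 8)*q(3, 0) = (3 - 8)*(-1 + 0) = -5*(-1) = 5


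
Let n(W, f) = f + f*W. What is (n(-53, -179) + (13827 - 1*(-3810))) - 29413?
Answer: -2468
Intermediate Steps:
n(W, f) = f + W*f
(n(-53, -179) + (13827 - 1*(-3810))) - 29413 = (-179*(1 - 53) + (13827 - 1*(-3810))) - 29413 = (-179*(-52) + (13827 + 3810)) - 29413 = (9308 + 17637) - 29413 = 26945 - 29413 = -2468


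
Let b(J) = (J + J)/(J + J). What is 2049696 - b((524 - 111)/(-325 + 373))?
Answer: 2049695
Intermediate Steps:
b(J) = 1 (b(J) = (2*J)/((2*J)) = (2*J)*(1/(2*J)) = 1)
2049696 - b((524 - 111)/(-325 + 373)) = 2049696 - 1*1 = 2049696 - 1 = 2049695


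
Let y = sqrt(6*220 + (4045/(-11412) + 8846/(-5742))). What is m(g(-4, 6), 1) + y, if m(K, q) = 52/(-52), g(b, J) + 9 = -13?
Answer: -1 + sqrt(485235301688643)/606738 ≈ 35.306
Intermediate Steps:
g(b, J) = -22 (g(b, J) = -9 - 13 = -22)
m(K, q) = -1 (m(K, q) = 52*(-1/52) = -1)
y = sqrt(485235301688643)/606738 (y = sqrt(1320 + (4045*(-1/11412) + 8846*(-1/5742))) = sqrt(1320 + (-4045/11412 - 4423/2871)) = sqrt(1320 - 2299573/1213476) = sqrt(1599488747/1213476) = sqrt(485235301688643)/606738 ≈ 36.306)
m(g(-4, 6), 1) + y = -1 + sqrt(485235301688643)/606738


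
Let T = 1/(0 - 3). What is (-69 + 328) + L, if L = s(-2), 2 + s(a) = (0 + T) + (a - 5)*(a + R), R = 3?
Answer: 749/3 ≈ 249.67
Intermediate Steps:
T = -⅓ (T = 1/(-3) = -⅓ ≈ -0.33333)
s(a) = -7/3 + (-5 + a)*(3 + a) (s(a) = -2 + ((0 - ⅓) + (a - 5)*(a + 3)) = -2 + (-⅓ + (-5 + a)*(3 + a)) = -7/3 + (-5 + a)*(3 + a))
L = -28/3 (L = -52/3 + (-2)² - 2*(-2) = -52/3 + 4 + 4 = -28/3 ≈ -9.3333)
(-69 + 328) + L = (-69 + 328) - 28/3 = 259 - 28/3 = 749/3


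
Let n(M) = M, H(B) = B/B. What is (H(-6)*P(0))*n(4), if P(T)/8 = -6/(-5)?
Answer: 192/5 ≈ 38.400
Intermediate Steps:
H(B) = 1
P(T) = 48/5 (P(T) = 8*(-6/(-5)) = 8*(-6*(-1/5)) = 8*(6/5) = 48/5)
(H(-6)*P(0))*n(4) = (1*(48/5))*4 = (48/5)*4 = 192/5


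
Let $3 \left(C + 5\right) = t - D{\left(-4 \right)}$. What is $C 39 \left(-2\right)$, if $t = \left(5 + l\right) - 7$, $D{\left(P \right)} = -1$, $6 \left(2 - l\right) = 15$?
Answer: $429$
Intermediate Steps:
$l = - \frac{1}{2}$ ($l = 2 - \frac{5}{2} = - \frac{1}{2} \approx -0.5$)
$t = - \frac{5}{2}$ ($t = \left(5 - \frac{1}{2}\right) - 7 = \frac{9}{2} - 7 = - \frac{5}{2} \approx -2.5$)
$C = - \frac{11}{2}$ ($C = -5 + \frac{- \frac{5}{2} - -1}{3} = -5 + \frac{- \frac{5}{2} + 1}{3} = -5 + \frac{1}{3} \left(- \frac{3}{2}\right) = -5 - \frac{1}{2} = - \frac{11}{2} \approx -5.5$)
$C 39 \left(-2\right) = \left(- \frac{11}{2}\right) 39 \left(-2\right) = \left(- \frac{429}{2}\right) \left(-2\right) = 429$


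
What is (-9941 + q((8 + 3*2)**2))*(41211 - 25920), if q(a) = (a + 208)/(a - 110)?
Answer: -6533247951/43 ≈ -1.5194e+8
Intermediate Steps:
q(a) = (208 + a)/(-110 + a)
(-9941 + q((8 + 3*2)**2))*(41211 - 25920) = (-9941 + (208 + (8 + 3*2)**2)/(-110 + (8 + 3*2)**2))*(41211 - 25920) = (-9941 + (208 + (8 + 6)**2)/(-110 + (8 + 6)**2))*15291 = (-9941 + (208 + 14**2)/(-110 + 14**2))*15291 = (-9941 + (208 + 196)/(-110 + 196))*15291 = (-9941 + 404/86)*15291 = (-9941 + (1/86)*404)*15291 = (-9941 + 202/43)*15291 = -427261/43*15291 = -6533247951/43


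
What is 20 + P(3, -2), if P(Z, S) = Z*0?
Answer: 20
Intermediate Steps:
P(Z, S) = 0
20 + P(3, -2) = 20 + 0 = 20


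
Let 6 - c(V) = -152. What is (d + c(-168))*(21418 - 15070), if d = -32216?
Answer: -203504184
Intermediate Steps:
c(V) = 158 (c(V) = 6 - 1*(-152) = 6 + 152 = 158)
(d + c(-168))*(21418 - 15070) = (-32216 + 158)*(21418 - 15070) = -32058*6348 = -203504184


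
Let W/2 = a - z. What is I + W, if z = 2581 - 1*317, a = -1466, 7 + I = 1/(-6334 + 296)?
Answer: -45085747/6038 ≈ -7467.0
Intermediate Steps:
I = -42267/6038 (I = -7 + 1/(-6334 + 296) = -7 + 1/(-6038) = -7 - 1/6038 = -42267/6038 ≈ -7.0002)
z = 2264 (z = 2581 - 317 = 2264)
W = -7460 (W = 2*(-1466 - 1*2264) = 2*(-1466 - 2264) = 2*(-3730) = -7460)
I + W = -42267/6038 - 7460 = -45085747/6038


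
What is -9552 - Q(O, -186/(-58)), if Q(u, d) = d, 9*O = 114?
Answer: -277101/29 ≈ -9555.2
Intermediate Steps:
O = 38/3 (O = (⅑)*114 = 38/3 ≈ 12.667)
-9552 - Q(O, -186/(-58)) = -9552 - (-186)/(-58) = -9552 - (-186)*(-1)/58 = -9552 - 1*93/29 = -9552 - 93/29 = -277101/29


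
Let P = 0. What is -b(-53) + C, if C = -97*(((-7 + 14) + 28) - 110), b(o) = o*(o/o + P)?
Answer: 7328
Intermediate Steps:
b(o) = o (b(o) = o*(o/o + 0) = o*(1 + 0) = o*1 = o)
C = 7275 (C = -97*((7 + 28) - 110) = -97*(35 - 110) = -97*(-75) = 7275)
-b(-53) + C = -1*(-53) + 7275 = 53 + 7275 = 7328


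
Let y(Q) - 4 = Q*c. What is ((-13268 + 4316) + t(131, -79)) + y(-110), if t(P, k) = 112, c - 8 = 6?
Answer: -10376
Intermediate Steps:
c = 14 (c = 8 + 6 = 14)
y(Q) = 4 + 14*Q (y(Q) = 4 + Q*14 = 4 + 14*Q)
((-13268 + 4316) + t(131, -79)) + y(-110) = ((-13268 + 4316) + 112) + (4 + 14*(-110)) = (-8952 + 112) + (4 - 1540) = -8840 - 1536 = -10376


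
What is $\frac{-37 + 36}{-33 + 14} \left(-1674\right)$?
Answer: $- \frac{1674}{19} \approx -88.105$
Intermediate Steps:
$\frac{-37 + 36}{-33 + 14} \left(-1674\right) = - \frac{1}{-19} \left(-1674\right) = \left(-1\right) \left(- \frac{1}{19}\right) \left(-1674\right) = \frac{1}{19} \left(-1674\right) = - \frac{1674}{19}$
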